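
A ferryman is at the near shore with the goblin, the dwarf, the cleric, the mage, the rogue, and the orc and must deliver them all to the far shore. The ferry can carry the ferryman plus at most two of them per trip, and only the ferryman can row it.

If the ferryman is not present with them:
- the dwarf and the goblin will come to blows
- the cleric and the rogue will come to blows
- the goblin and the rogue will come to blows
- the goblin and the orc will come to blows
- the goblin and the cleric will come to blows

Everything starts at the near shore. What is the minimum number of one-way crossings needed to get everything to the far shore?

9

Counting alone: the ferryman can take at most 2 across per trip to the far shore, so moving all 6 needs at least 3 loaded trips out, with a return between consecutive ones — at least 5 crossings.
The safety rule pushes this higher. Following every safe sequence of crossings, the most of the 6 that can be at the far shore as the ferry arrives there on crossings 5, 7 is 4, 5 respectively — never all 6.
So no plan with fewer than 9 crossings exists, and this one achieves 9:
1. Ferryman goes to the far shore with the cleric and the goblin.  [the near shore: the dwarf, the mage, the orc, the rogue | the far shore: the cleric, the goblin]
2. Ferryman goes back to the near shore with the goblin.  [the near shore: the dwarf, the goblin, the mage, the orc, the rogue | the far shore: the cleric]
3. Ferryman goes to the far shore with the dwarf and the goblin.  [the near shore: the mage, the orc, the rogue | the far shore: the cleric, the dwarf, the goblin]
4. Ferryman goes back to the near shore with the goblin.  [the near shore: the goblin, the mage, the orc, the rogue | the far shore: the cleric, the dwarf]
5. Ferryman goes to the far shore with the goblin and the mage.  [the near shore: the orc, the rogue | the far shore: the cleric, the dwarf, the goblin, the mage]
6. Ferryman goes back to the near shore with the goblin.  [the near shore: the goblin, the orc, the rogue | the far shore: the cleric, the dwarf, the mage]
7. Ferryman goes to the far shore with the goblin and the orc.  [the near shore: the rogue | the far shore: the cleric, the dwarf, the goblin, the mage, the orc]
8. Ferryman goes back to the near shore with the goblin.  [the near shore: the goblin, the rogue | the far shore: the cleric, the dwarf, the mage, the orc]
9. Ferryman goes to the far shore with the goblin and the rogue.  [the near shore: — | the far shore: the cleric, the dwarf, the goblin, the mage, the orc, the rogue]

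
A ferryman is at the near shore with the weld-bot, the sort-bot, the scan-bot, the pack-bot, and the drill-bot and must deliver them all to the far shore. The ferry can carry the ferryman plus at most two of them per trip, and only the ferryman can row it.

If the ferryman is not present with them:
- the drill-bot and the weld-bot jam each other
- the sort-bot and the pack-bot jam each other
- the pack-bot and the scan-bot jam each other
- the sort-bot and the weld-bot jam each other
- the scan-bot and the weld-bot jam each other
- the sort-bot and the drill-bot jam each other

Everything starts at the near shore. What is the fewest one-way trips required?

impossible

Whatever the first load, the items left behind include a forbidden pair without the ferryman. No opening move is safe, so no plan exists.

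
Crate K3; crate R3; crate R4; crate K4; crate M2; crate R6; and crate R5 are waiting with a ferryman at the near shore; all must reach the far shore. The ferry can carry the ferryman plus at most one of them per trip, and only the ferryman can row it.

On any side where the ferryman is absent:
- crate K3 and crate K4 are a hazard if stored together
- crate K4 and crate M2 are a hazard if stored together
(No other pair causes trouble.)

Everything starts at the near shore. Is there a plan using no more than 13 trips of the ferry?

Counting alone: the ferryman can take at most 1 across per trip to the far shore, so moving all 7 needs at least 7 loaded trips out, with a return between consecutive ones — at least 13 crossings.
The safety rule pushes this higher. Following every safe sequence of crossings, the most of the 7 that can be at the far shore as the ferry arrives there on crossing 13 is 6 — never all 7.
So the move cannot be finished within 13 crossings. (The shortest complete plan takes 15:)
1. Ferryman goes to the far shore with crate K4.  [the near shore: crate K3, crate M2, crate R3, crate R4, crate R5, crate R6 | the far shore: crate K4]
2. Ferryman goes back to the near shore alone.  [the near shore: crate K3, crate M2, crate R3, crate R4, crate R5, crate R6 | the far shore: crate K4]
3. Ferryman goes to the far shore with crate K3.  [the near shore: crate M2, crate R3, crate R4, crate R5, crate R6 | the far shore: crate K3, crate K4]
4. Ferryman goes back to the near shore with crate K4.  [the near shore: crate K4, crate M2, crate R3, crate R4, crate R5, crate R6 | the far shore: crate K3]
5. Ferryman goes to the far shore with crate M2.  [the near shore: crate K4, crate R3, crate R4, crate R5, crate R6 | the far shore: crate K3, crate M2]
6. Ferryman goes back to the near shore alone.  [the near shore: crate K4, crate R3, crate R4, crate R5, crate R6 | the far shore: crate K3, crate M2]
7. Ferryman goes to the far shore with crate R3.  [the near shore: crate K4, crate R4, crate R5, crate R6 | the far shore: crate K3, crate M2, crate R3]
8. Ferryman goes back to the near shore alone.  [the near shore: crate K4, crate R4, crate R5, crate R6 | the far shore: crate K3, crate M2, crate R3]
9. Ferryman goes to the far shore with crate R4.  [the near shore: crate K4, crate R5, crate R6 | the far shore: crate K3, crate M2, crate R3, crate R4]
10. Ferryman goes back to the near shore alone.  [the near shore: crate K4, crate R5, crate R6 | the far shore: crate K3, crate M2, crate R3, crate R4]
11. Ferryman goes to the far shore with crate R6.  [the near shore: crate K4, crate R5 | the far shore: crate K3, crate M2, crate R3, crate R4, crate R6]
12. Ferryman goes back to the near shore alone.  [the near shore: crate K4, crate R5 | the far shore: crate K3, crate M2, crate R3, crate R4, crate R6]
13. Ferryman goes to the far shore with crate R5.  [the near shore: crate K4 | the far shore: crate K3, crate M2, crate R3, crate R4, crate R5, crate R6]
14. Ferryman goes back to the near shore alone.  [the near shore: crate K4 | the far shore: crate K3, crate M2, crate R3, crate R4, crate R5, crate R6]
15. Ferryman goes to the far shore with crate K4.  [the near shore: — | the far shore: crate K3, crate K4, crate M2, crate R3, crate R4, crate R5, crate R6]

No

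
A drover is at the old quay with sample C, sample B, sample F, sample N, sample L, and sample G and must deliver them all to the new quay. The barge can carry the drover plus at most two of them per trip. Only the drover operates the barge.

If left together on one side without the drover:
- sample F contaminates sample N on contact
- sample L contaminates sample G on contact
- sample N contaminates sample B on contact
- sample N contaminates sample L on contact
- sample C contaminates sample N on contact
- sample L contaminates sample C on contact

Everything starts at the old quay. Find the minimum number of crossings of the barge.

Counting alone: the drover can take at most 2 across per trip to the new quay, so moving all 6 needs at least 3 loaded trips out, with a return between consecutive ones — at least 5 crossings.
The safety rule pushes this higher. Following every safe sequence of crossings, the most of the 6 that can be at the new quay as the barge arrives there on crossings 5, 7 is 4, 5 respectively — never all 6.
So no plan with fewer than 9 crossings exists, and this one achieves 9:
1. Drover goes to the new quay with sample L and sample N.  [the old quay: sample B, sample C, sample F, sample G | the new quay: sample L, sample N]
2. Drover goes back to the old quay with sample N.  [the old quay: sample B, sample C, sample F, sample G, sample N | the new quay: sample L]
3. Drover goes to the new quay with sample B and sample N.  [the old quay: sample C, sample F, sample G | the new quay: sample B, sample L, sample N]
4. Drover goes back to the old quay with sample N.  [the old quay: sample C, sample F, sample G, sample N | the new quay: sample B, sample L]
5. Drover goes to the new quay with sample C and sample F.  [the old quay: sample G, sample N | the new quay: sample B, sample C, sample F, sample L]
6. Drover goes back to the old quay with sample C.  [the old quay: sample C, sample G, sample N | the new quay: sample B, sample F, sample L]
7. Drover goes to the new quay with sample C and sample G.  [the old quay: sample N | the new quay: sample B, sample C, sample F, sample G, sample L]
8. Drover goes back to the old quay with sample L.  [the old quay: sample L, sample N | the new quay: sample B, sample C, sample F, sample G]
9. Drover goes to the new quay with sample L and sample N.  [the old quay: — | the new quay: sample B, sample C, sample F, sample G, sample L, sample N]

9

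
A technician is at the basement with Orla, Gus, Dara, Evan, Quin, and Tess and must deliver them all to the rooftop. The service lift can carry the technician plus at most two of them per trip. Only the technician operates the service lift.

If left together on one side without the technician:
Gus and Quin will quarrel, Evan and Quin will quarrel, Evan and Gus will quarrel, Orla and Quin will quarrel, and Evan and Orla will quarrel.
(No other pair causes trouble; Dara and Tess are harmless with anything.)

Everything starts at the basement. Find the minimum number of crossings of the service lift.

9

Counting alone: the technician can take at most 2 across per trip to the rooftop, so moving all 6 needs at least 3 loaded trips out, with a return between consecutive ones — at least 5 crossings.
The safety rule pushes this higher. Following every safe sequence of crossings, the most of the 6 that can be at the rooftop as the service lift arrives there on crossings 5, 7 is 4, 5 respectively — never all 6.
So no plan with fewer than 9 crossings exists, and this one achieves 9:
1. Technician goes to the rooftop with Evan and Quin.
2. Technician goes back to the basement with Evan.
3. Technician goes to the rooftop with Gus and Orla.
4. Technician goes back to the basement with Quin.
5. Technician goes to the rooftop with Dara and Evan.
6. Technician goes back to the basement with Evan.
7. Technician goes to the rooftop with Evan and Tess.
8. Technician goes back to the basement with Evan.
9. Technician goes to the rooftop with Evan and Quin.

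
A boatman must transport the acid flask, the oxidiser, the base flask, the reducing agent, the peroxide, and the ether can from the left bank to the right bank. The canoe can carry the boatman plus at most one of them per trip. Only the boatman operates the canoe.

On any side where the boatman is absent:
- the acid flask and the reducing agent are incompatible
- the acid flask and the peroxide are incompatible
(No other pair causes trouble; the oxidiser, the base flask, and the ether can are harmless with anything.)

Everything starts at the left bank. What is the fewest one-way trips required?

13

Counting alone: the boatman can take at most 1 across per trip to the right bank, so moving all 6 needs at least 6 loaded trips out, with a return between consecutive ones — at least 11 crossings.
The safety rule pushes this higher. Following every safe sequence of crossings, the most of the 6 that can be at the right bank as the canoe arrives there on crossing 11 is 5 — never all 6.
So no plan with fewer than 13 crossings exists, and this one achieves 13:
1. Boatman goes to the right bank with the acid flask.
2. Boatman goes back to the left bank alone.
3. Boatman goes to the right bank with the oxidiser.
4. Boatman goes back to the left bank alone.
5. Boatman goes to the right bank with the base flask.
6. Boatman goes back to the left bank alone.
7. Boatman goes to the right bank with the reducing agent.
8. Boatman goes back to the left bank with the acid flask.
9. Boatman goes to the right bank with the peroxide.
10. Boatman goes back to the left bank alone.
11. Boatman goes to the right bank with the ether can.
12. Boatman goes back to the left bank alone.
13. Boatman goes to the right bank with the acid flask.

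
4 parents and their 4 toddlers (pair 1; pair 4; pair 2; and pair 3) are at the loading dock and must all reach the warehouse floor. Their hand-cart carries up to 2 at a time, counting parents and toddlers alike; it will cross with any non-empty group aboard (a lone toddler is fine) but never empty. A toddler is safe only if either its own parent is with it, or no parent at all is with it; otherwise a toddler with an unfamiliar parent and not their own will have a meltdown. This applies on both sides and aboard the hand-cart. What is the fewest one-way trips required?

impossible

Following every safe sequence of crossings from the start, the most of the 8 that can be at the warehouse floor as the hand-cart arrives there on crossings 1, 3, 5 is 2, 3, 4 respectively; the best ever achieved is 4 of 8.
From crossing 7 on, no configuration arises that was not already reachable earlier: only 44 distinct safe configurations (who is on which side, and where the hand-cart is) can ever be reached, none of them has everyone across, and every continuation just revisits them. So no valid plan exists.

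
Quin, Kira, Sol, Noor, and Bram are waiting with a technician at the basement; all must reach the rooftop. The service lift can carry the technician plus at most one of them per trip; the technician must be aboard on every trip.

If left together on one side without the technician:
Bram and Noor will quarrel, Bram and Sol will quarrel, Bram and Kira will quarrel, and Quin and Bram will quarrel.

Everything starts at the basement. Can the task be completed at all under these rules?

No

Following every safe sequence of crossings from the start, the most of the 5 that can be at the rooftop as the service lift arrives there on crossings 1, 3 is 1, 2 respectively; the best ever achieved is 2 of 5.
From crossing 5 on, no configuration arises that was not already reachable earlier: only 11 distinct safe configurations (who is on which side, and where the service lift is) can ever be reached, none of them has everyone across, and every continuation just revisits them. So no valid plan exists.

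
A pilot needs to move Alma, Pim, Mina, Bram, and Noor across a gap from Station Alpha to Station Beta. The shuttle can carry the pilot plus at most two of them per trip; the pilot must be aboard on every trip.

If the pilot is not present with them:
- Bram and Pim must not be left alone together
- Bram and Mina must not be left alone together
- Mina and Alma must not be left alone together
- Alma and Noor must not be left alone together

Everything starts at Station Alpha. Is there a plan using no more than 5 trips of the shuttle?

No

Counting alone: the pilot can take at most 2 across per trip to Station Beta, so moving all 5 needs at least 3 loaded trips out, with a return between consecutive ones — at least 5 crossings.
The safety rule pushes this higher. Following every safe sequence of crossings, the most of the 5 that can be at Station Beta as the shuttle arrives there on crossing 5 is 4 — never all 5.
So the move cannot be finished within 5 crossings. (The shortest complete plan takes 7:)
1. Pilot goes to Station Beta with Alma and Bram.  [Station Alpha: Mina, Noor, Pim | Station Beta: Alma, Bram]
2. Pilot goes back to Station Alpha alone.  [Station Alpha: Mina, Noor, Pim | Station Beta: Alma, Bram]
3. Pilot goes to Station Beta with Pim.  [Station Alpha: Mina, Noor | Station Beta: Alma, Bram, Pim]
4. Pilot goes back to Station Alpha with Bram.  [Station Alpha: Bram, Mina, Noor | Station Beta: Alma, Pim]
5. Pilot goes to Station Beta with Mina and Noor.  [Station Alpha: Bram | Station Beta: Alma, Mina, Noor, Pim]
6. Pilot goes back to Station Alpha with Alma.  [Station Alpha: Alma, Bram | Station Beta: Mina, Noor, Pim]
7. Pilot goes to Station Beta with Alma and Bram.  [Station Alpha: — | Station Beta: Alma, Bram, Mina, Noor, Pim]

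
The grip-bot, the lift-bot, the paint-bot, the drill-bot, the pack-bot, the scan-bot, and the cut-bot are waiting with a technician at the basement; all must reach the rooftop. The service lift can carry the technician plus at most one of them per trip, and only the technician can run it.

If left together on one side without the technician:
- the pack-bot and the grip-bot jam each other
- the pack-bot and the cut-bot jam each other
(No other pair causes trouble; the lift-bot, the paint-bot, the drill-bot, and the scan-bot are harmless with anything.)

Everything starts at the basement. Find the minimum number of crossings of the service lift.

15

Counting alone: the technician can take at most 1 across per trip to the rooftop, so moving all 7 needs at least 7 loaded trips out, with a return between consecutive ones — at least 13 crossings.
The safety rule pushes this higher. Following every safe sequence of crossings, the most of the 7 that can be at the rooftop as the service lift arrives there on crossing 13 is 6 — never all 7.
So no plan with fewer than 15 crossings exists, and this one achieves 15:
1. Technician goes to the rooftop with the pack-bot.  [the basement: the cut-bot, the drill-bot, the grip-bot, the lift-bot, the paint-bot, the scan-bot | the rooftop: the pack-bot]
2. Technician goes back to the basement alone.  [the basement: the cut-bot, the drill-bot, the grip-bot, the lift-bot, the paint-bot, the scan-bot | the rooftop: the pack-bot]
3. Technician goes to the rooftop with the grip-bot.  [the basement: the cut-bot, the drill-bot, the lift-bot, the paint-bot, the scan-bot | the rooftop: the grip-bot, the pack-bot]
4. Technician goes back to the basement with the pack-bot.  [the basement: the cut-bot, the drill-bot, the lift-bot, the pack-bot, the paint-bot, the scan-bot | the rooftop: the grip-bot]
5. Technician goes to the rooftop with the cut-bot.  [the basement: the drill-bot, the lift-bot, the pack-bot, the paint-bot, the scan-bot | the rooftop: the cut-bot, the grip-bot]
6. Technician goes back to the basement alone.  [the basement: the drill-bot, the lift-bot, the pack-bot, the paint-bot, the scan-bot | the rooftop: the cut-bot, the grip-bot]
7. Technician goes to the rooftop with the lift-bot.  [the basement: the drill-bot, the pack-bot, the paint-bot, the scan-bot | the rooftop: the cut-bot, the grip-bot, the lift-bot]
8. Technician goes back to the basement alone.  [the basement: the drill-bot, the pack-bot, the paint-bot, the scan-bot | the rooftop: the cut-bot, the grip-bot, the lift-bot]
9. Technician goes to the rooftop with the paint-bot.  [the basement: the drill-bot, the pack-bot, the scan-bot | the rooftop: the cut-bot, the grip-bot, the lift-bot, the paint-bot]
10. Technician goes back to the basement alone.  [the basement: the drill-bot, the pack-bot, the scan-bot | the rooftop: the cut-bot, the grip-bot, the lift-bot, the paint-bot]
11. Technician goes to the rooftop with the drill-bot.  [the basement: the pack-bot, the scan-bot | the rooftop: the cut-bot, the drill-bot, the grip-bot, the lift-bot, the paint-bot]
12. Technician goes back to the basement alone.  [the basement: the pack-bot, the scan-bot | the rooftop: the cut-bot, the drill-bot, the grip-bot, the lift-bot, the paint-bot]
13. Technician goes to the rooftop with the scan-bot.  [the basement: the pack-bot | the rooftop: the cut-bot, the drill-bot, the grip-bot, the lift-bot, the paint-bot, the scan-bot]
14. Technician goes back to the basement alone.  [the basement: the pack-bot | the rooftop: the cut-bot, the drill-bot, the grip-bot, the lift-bot, the paint-bot, the scan-bot]
15. Technician goes to the rooftop with the pack-bot.  [the basement: — | the rooftop: the cut-bot, the drill-bot, the grip-bot, the lift-bot, the pack-bot, the paint-bot, the scan-bot]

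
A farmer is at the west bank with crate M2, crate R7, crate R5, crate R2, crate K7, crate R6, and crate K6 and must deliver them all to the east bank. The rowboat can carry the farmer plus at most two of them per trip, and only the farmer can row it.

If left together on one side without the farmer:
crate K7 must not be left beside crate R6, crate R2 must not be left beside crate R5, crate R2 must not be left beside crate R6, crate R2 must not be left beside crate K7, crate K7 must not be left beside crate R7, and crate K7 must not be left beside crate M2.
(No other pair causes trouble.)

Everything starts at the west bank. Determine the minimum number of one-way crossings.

Counting alone: the farmer can take at most 2 across per trip to the east bank, so moving all 7 needs at least 4 loaded trips out, with a return between consecutive ones — at least 7 crossings.
The safety rule pushes this higher. Following every safe sequence of crossings, the most of the 7 that can be at the east bank as the rowboat arrives there on crossings 7, 9 is 5, 6 respectively — never all 7.
So no plan with fewer than 11 crossings exists, and this one achieves 11:
1. Farmer goes to the east bank with crate K7 and crate R2.  [the west bank: crate K6, crate M2, crate R5, crate R6, crate R7 | the east bank: crate K7, crate R2]
2. Farmer goes back to the west bank with crate R2.  [the west bank: crate K6, crate M2, crate R2, crate R5, crate R6, crate R7 | the east bank: crate K7]
3. Farmer goes to the east bank with crate M2 and crate R2.  [the west bank: crate K6, crate R5, crate R6, crate R7 | the east bank: crate K7, crate M2, crate R2]
4. Farmer goes back to the west bank with crate K7.  [the west bank: crate K6, crate K7, crate R5, crate R6, crate R7 | the east bank: crate M2, crate R2]
5. Farmer goes to the east bank with crate K7 and crate R7.  [the west bank: crate K6, crate R5, crate R6 | the east bank: crate K7, crate M2, crate R2, crate R7]
6. Farmer goes back to the west bank with crate K7.  [the west bank: crate K6, crate K7, crate R5, crate R6 | the east bank: crate M2, crate R2, crate R7]
7. Farmer goes to the east bank with crate R5 and crate R6.  [the west bank: crate K6, crate K7 | the east bank: crate M2, crate R2, crate R5, crate R6, crate R7]
8. Farmer goes back to the west bank with crate R2.  [the west bank: crate K6, crate K7, crate R2 | the east bank: crate M2, crate R5, crate R6, crate R7]
9. Farmer goes to the east bank with crate K6 and crate R2.  [the west bank: crate K7 | the east bank: crate K6, crate M2, crate R2, crate R5, crate R6, crate R7]
10. Farmer goes back to the west bank with crate R2.  [the west bank: crate K7, crate R2 | the east bank: crate K6, crate M2, crate R5, crate R6, crate R7]
11. Farmer goes to the east bank with crate K7 and crate R2.  [the west bank: — | the east bank: crate K6, crate K7, crate M2, crate R2, crate R5, crate R6, crate R7]

11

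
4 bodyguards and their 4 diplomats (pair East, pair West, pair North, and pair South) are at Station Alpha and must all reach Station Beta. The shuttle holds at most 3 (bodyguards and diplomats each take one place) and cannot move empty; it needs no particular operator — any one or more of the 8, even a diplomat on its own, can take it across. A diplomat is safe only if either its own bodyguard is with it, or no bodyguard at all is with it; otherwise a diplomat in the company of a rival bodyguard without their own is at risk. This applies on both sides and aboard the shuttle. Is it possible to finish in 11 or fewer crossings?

Yes — this plan uses 9 crossings (≤ 11):
1. bodyguard East and diplomat East cross → Station Beta.
2. bodyguard East crosses ← Station Alpha.
3. bodyguard East, bodyguard West, and diplomat West cross → Station Beta.
4. bodyguard East and diplomat East cross ← Station Alpha.
5. bodyguard East, bodyguard North, and bodyguard South cross → Station Beta.
6. diplomat West crosses ← Station Alpha.
7. diplomat East and diplomat West cross → Station Beta.
8. diplomat East crosses ← Station Alpha.
9. diplomat East, diplomat North, and diplomat South cross → Station Beta.

Yes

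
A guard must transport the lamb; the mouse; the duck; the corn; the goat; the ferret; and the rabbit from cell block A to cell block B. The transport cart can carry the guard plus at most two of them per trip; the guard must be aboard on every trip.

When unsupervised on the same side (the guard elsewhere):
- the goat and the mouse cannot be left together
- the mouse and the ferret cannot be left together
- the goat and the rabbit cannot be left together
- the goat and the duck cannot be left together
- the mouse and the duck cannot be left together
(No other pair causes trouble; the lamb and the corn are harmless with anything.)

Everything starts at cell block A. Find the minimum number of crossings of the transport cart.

11

Counting alone: the guard can take at most 2 across per trip to cell block B, so moving all 7 needs at least 4 loaded trips out, with a return between consecutive ones — at least 7 crossings.
The safety rule pushes this higher. Following every safe sequence of crossings, the most of the 7 that can be at cell block B as the transport cart arrives there on crossings 7, 9 is 5, 6 respectively — never all 7.
So no plan with fewer than 11 crossings exists, and this one achieves 11:
1. Guard goes to cell block B with the goat and the mouse.  [cell block A: the corn, the duck, the ferret, the lamb, the rabbit | cell block B: the goat, the mouse]
2. Guard goes back to cell block A with the mouse.  [cell block A: the corn, the duck, the ferret, the lamb, the mouse, the rabbit | cell block B: the goat]
3. Guard goes to cell block B with the lamb and the mouse.  [cell block A: the corn, the duck, the ferret, the rabbit | cell block B: the goat, the lamb, the mouse]
4. Guard goes back to cell block A with the mouse.  [cell block A: the corn, the duck, the ferret, the mouse, the rabbit | cell block B: the goat, the lamb]
5. Guard goes to cell block B with the corn and the mouse.  [cell block A: the duck, the ferret, the rabbit | cell block B: the corn, the goat, the lamb, the mouse]
6. Guard goes back to cell block A with the mouse.  [cell block A: the duck, the ferret, the mouse, the rabbit | cell block B: the corn, the goat, the lamb]
7. Guard goes to cell block B with the ferret and the mouse.  [cell block A: the duck, the rabbit | cell block B: the corn, the ferret, the goat, the lamb, the mouse]
8. Guard goes back to cell block A with the mouse.  [cell block A: the duck, the mouse, the rabbit | cell block B: the corn, the ferret, the goat, the lamb]
9. Guard goes to cell block B with the duck and the rabbit.  [cell block A: the mouse | cell block B: the corn, the duck, the ferret, the goat, the lamb, the rabbit]
10. Guard goes back to cell block A with the goat.  [cell block A: the goat, the mouse | cell block B: the corn, the duck, the ferret, the lamb, the rabbit]
11. Guard goes to cell block B with the goat and the mouse.  [cell block A: — | cell block B: the corn, the duck, the ferret, the goat, the lamb, the mouse, the rabbit]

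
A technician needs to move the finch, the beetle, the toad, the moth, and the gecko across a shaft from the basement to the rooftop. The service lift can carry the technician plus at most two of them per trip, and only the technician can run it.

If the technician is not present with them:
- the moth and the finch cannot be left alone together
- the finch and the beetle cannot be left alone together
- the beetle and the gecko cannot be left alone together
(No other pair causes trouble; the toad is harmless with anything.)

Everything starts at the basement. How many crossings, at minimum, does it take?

Counting alone: the technician can take at most 2 across per trip to the rooftop, so moving all 5 needs at least 3 loaded trips out, with a return between consecutive ones — at least 5 crossings.
The plan below uses exactly 5 crossings, so it is optimal:
1. Technician goes to the rooftop with the beetle and the finch.
2. Technician goes back to the basement with the finch.
3. Technician goes to the rooftop with the moth and the toad.
4. Technician goes back to the basement alone.
5. Technician goes to the rooftop with the finch and the gecko.

5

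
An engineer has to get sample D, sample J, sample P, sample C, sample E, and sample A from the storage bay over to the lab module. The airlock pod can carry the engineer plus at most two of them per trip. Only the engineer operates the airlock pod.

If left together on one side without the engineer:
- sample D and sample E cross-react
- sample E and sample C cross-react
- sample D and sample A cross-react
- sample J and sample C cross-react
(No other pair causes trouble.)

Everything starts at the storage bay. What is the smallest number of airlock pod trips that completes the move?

7

Counting alone: the engineer can take at most 2 across per trip to the lab module, so moving all 6 needs at least 3 loaded trips out, with a return between consecutive ones — at least 5 crossings.
The safety rule pushes this higher. Following every safe sequence of crossings, the most of the 6 that can be at the lab module as the airlock pod arrives there on crossing 5 is 5 — never all 6.
So no plan with fewer than 7 crossings exists, and this one achieves 7:
1. Engineer goes to the lab module with sample C and sample D.
2. Engineer goes back to the storage bay alone.
3. Engineer goes to the lab module with sample J and sample P.
4. Engineer goes back to the storage bay with sample C.
5. Engineer goes to the lab module with sample A and sample E.
6. Engineer goes back to the storage bay with sample D.
7. Engineer goes to the lab module with sample C and sample D.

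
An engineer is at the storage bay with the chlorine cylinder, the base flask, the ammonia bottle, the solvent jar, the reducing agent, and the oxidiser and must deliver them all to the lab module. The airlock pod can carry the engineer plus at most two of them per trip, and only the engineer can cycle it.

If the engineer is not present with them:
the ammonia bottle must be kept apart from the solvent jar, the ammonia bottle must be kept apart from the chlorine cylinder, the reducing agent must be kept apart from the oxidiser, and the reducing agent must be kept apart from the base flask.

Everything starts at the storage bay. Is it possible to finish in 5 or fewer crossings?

No

Counting alone: the engineer can take at most 2 across per trip to the lab module, so moving all 6 needs at least 3 loaded trips out, with a return between consecutive ones — at least 5 crossings.
The safety rule pushes this higher. Following every safe sequence of crossings, the most of the 6 that can be at the lab module as the airlock pod arrives there on crossing 5 is 5 — never all 6.
So the move cannot be finished within 5 crossings. (The shortest complete plan takes 7:)
1. Engineer goes to the lab module with the ammonia bottle and the reducing agent.
2. Engineer goes back to the storage bay alone.
3. Engineer goes to the lab module with the base flask and the chlorine cylinder.
4. Engineer goes back to the storage bay with the ammonia bottle and the reducing agent.
5. Engineer goes to the lab module with the oxidiser and the solvent jar.
6. Engineer goes back to the storage bay alone.
7. Engineer goes to the lab module with the ammonia bottle and the reducing agent.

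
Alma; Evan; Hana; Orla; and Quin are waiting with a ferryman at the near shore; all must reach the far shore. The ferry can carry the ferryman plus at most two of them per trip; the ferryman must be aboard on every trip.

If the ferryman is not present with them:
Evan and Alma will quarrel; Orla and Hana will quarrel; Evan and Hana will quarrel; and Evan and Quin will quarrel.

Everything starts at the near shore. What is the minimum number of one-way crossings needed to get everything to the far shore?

Counting alone: the ferryman can take at most 2 across per trip to the far shore, so moving all 5 needs at least 3 loaded trips out, with a return between consecutive ones — at least 5 crossings.
The plan below uses exactly 5 crossings, so it is optimal:
1. Ferryman goes to the far shore with Evan and Hana.  [the near shore: Alma, Orla, Quin | the far shore: Evan, Hana]
2. Ferryman goes back to the near shore with Evan.  [the near shore: Alma, Evan, Orla, Quin | the far shore: Hana]
3. Ferryman goes to the far shore with Alma and Quin.  [the near shore: Evan, Orla | the far shore: Alma, Hana, Quin]
4. Ferryman goes back to the near shore alone.  [the near shore: Evan, Orla | the far shore: Alma, Hana, Quin]
5. Ferryman goes to the far shore with Evan and Orla.  [the near shore: — | the far shore: Alma, Evan, Hana, Orla, Quin]

5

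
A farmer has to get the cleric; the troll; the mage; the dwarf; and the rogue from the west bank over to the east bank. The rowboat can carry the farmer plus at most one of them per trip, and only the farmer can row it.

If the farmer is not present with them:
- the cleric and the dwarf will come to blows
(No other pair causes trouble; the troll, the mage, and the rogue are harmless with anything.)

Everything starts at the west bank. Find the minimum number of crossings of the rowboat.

9

Counting alone: the farmer can take at most 1 across per trip to the east bank, so moving all 5 needs at least 5 loaded trips out, with a return between consecutive ones — at least 9 crossings.
The plan below uses exactly 9 crossings, so it is optimal:
1. Farmer goes to the east bank with the cleric.  [the west bank: the dwarf, the mage, the rogue, the troll | the east bank: the cleric]
2. Farmer goes back to the west bank alone.  [the west bank: the dwarf, the mage, the rogue, the troll | the east bank: the cleric]
3. Farmer goes to the east bank with the troll.  [the west bank: the dwarf, the mage, the rogue | the east bank: the cleric, the troll]
4. Farmer goes back to the west bank alone.  [the west bank: the dwarf, the mage, the rogue | the east bank: the cleric, the troll]
5. Farmer goes to the east bank with the mage.  [the west bank: the dwarf, the rogue | the east bank: the cleric, the mage, the troll]
6. Farmer goes back to the west bank alone.  [the west bank: the dwarf, the rogue | the east bank: the cleric, the mage, the troll]
7. Farmer goes to the east bank with the rogue.  [the west bank: the dwarf | the east bank: the cleric, the mage, the rogue, the troll]
8. Farmer goes back to the west bank alone.  [the west bank: the dwarf | the east bank: the cleric, the mage, the rogue, the troll]
9. Farmer goes to the east bank with the dwarf.  [the west bank: — | the east bank: the cleric, the dwarf, the mage, the rogue, the troll]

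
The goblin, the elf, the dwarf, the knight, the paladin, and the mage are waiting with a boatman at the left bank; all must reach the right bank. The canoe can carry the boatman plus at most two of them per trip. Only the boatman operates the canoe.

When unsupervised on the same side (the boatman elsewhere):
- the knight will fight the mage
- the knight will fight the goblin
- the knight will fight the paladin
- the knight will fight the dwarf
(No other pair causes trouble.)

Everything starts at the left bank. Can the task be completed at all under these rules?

1. Boatman goes to the right bank with the knight.
2. Boatman goes back to the left bank alone.
3. Boatman goes to the right bank with the dwarf and the goblin.
4. Boatman goes back to the left bank with the knight.
5. Boatman goes to the right bank with the mage and the paladin.
6. Boatman goes back to the left bank alone.
7. Boatman goes to the right bank with the elf and the knight.

Yes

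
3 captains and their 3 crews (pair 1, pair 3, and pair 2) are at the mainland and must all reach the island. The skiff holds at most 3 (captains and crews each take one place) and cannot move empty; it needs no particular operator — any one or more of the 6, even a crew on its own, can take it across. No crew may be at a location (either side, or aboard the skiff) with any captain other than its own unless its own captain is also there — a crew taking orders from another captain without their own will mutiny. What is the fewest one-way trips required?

5

Counting alone: each trip to the island takes at most 3 across and each return brings at least 1 back, so after t trips out (and t−1 returns) at most 3t − (t−1) of the 6 are across; that first reaches 6 at t = 3, so at least 5 crossings are needed.
The plan below uses exactly 5 crossings, so it is optimal:
1. captain 1 and crew 1 cross → the island.
2. captain 1 crosses ← the mainland.
3. captain 1, captain 2, and captain 3 cross → the island.
4. crew 1 crosses ← the mainland.
5. crew 1, crew 2, and crew 3 cross → the island.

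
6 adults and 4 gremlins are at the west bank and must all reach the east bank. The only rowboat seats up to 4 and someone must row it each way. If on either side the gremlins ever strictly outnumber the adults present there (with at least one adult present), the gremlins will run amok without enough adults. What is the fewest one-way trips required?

Counting alone: each trip to the east bank takes at most 4 across and each return brings at least 1 back, so after t trips out (and t−1 returns) at most 4t − (t−1) of the 10 are across; that first reaches 10 at t = 3, so at least 5 crossings are needed.
The plan below uses exactly 5 crossings, so it is optimal:
1. 4 gremlins → the east bank.  (the west bank: 6A 0G; the east bank: 0A 4G)
2. 1 gremlin ← the west bank.  (the west bank: 6A 1G; the east bank: 0A 3G)
3. 4 adults → the east bank.  (the west bank: 2A 1G; the east bank: 4A 3G)
4. 1 gremlin ← the west bank.  (the west bank: 2A 2G; the east bank: 4A 2G)
5. 2 adults and 2 gremlins → the east bank.  (the west bank: 0A 0G; the east bank: 6A 4G)

5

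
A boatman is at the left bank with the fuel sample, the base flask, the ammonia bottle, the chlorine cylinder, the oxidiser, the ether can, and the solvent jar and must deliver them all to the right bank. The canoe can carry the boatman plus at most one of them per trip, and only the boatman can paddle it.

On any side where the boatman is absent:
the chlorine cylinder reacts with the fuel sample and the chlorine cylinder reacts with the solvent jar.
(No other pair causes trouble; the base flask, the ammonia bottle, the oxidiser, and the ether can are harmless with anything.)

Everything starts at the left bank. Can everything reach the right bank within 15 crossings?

Yes — this plan uses 15 crossings (≤ 15):
1. Boatman goes to the right bank with the chlorine cylinder.  [the left bank: the ammonia bottle, the base flask, the ether can, the fuel sample, the oxidiser, the solvent jar | the right bank: the chlorine cylinder]
2. Boatman goes back to the left bank alone.  [the left bank: the ammonia bottle, the base flask, the ether can, the fuel sample, the oxidiser, the solvent jar | the right bank: the chlorine cylinder]
3. Boatman goes to the right bank with the fuel sample.  [the left bank: the ammonia bottle, the base flask, the ether can, the oxidiser, the solvent jar | the right bank: the chlorine cylinder, the fuel sample]
4. Boatman goes back to the left bank with the chlorine cylinder.  [the left bank: the ammonia bottle, the base flask, the chlorine cylinder, the ether can, the oxidiser, the solvent jar | the right bank: the fuel sample]
5. Boatman goes to the right bank with the solvent jar.  [the left bank: the ammonia bottle, the base flask, the chlorine cylinder, the ether can, the oxidiser | the right bank: the fuel sample, the solvent jar]
6. Boatman goes back to the left bank alone.  [the left bank: the ammonia bottle, the base flask, the chlorine cylinder, the ether can, the oxidiser | the right bank: the fuel sample, the solvent jar]
7. Boatman goes to the right bank with the base flask.  [the left bank: the ammonia bottle, the chlorine cylinder, the ether can, the oxidiser | the right bank: the base flask, the fuel sample, the solvent jar]
8. Boatman goes back to the left bank alone.  [the left bank: the ammonia bottle, the chlorine cylinder, the ether can, the oxidiser | the right bank: the base flask, the fuel sample, the solvent jar]
9. Boatman goes to the right bank with the ammonia bottle.  [the left bank: the chlorine cylinder, the ether can, the oxidiser | the right bank: the ammonia bottle, the base flask, the fuel sample, the solvent jar]
10. Boatman goes back to the left bank alone.  [the left bank: the chlorine cylinder, the ether can, the oxidiser | the right bank: the ammonia bottle, the base flask, the fuel sample, the solvent jar]
11. Boatman goes to the right bank with the oxidiser.  [the left bank: the chlorine cylinder, the ether can | the right bank: the ammonia bottle, the base flask, the fuel sample, the oxidiser, the solvent jar]
12. Boatman goes back to the left bank alone.  [the left bank: the chlorine cylinder, the ether can | the right bank: the ammonia bottle, the base flask, the fuel sample, the oxidiser, the solvent jar]
13. Boatman goes to the right bank with the ether can.  [the left bank: the chlorine cylinder | the right bank: the ammonia bottle, the base flask, the ether can, the fuel sample, the oxidiser, the solvent jar]
14. Boatman goes back to the left bank alone.  [the left bank: the chlorine cylinder | the right bank: the ammonia bottle, the base flask, the ether can, the fuel sample, the oxidiser, the solvent jar]
15. Boatman goes to the right bank with the chlorine cylinder.  [the left bank: — | the right bank: the ammonia bottle, the base flask, the chlorine cylinder, the ether can, the fuel sample, the oxidiser, the solvent jar]

Yes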